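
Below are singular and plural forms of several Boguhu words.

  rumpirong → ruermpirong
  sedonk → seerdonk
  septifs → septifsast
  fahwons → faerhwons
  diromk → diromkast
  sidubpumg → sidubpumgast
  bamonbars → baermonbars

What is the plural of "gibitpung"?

"gibitpung" has second-to-last letter 'n'. The stems whose second-to-last letter is 'n' (fahwons → faerhwons, rumpirong → ruermpirong, sedonk → seerdonk) insert -er- after the first vowel.
The other pattern: stems whose second-to-last letter is 'f' or 'm' add -ast.
So gibitpung → gierbitpung.

gierbitpung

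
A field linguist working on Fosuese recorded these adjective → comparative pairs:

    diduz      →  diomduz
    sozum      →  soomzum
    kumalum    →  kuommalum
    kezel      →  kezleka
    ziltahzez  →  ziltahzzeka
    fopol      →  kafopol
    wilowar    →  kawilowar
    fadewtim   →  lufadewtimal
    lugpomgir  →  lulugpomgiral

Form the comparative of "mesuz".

"mesuz" has last vowel 'u'. The stems whose last vowel is 'u' (diduz → diomduz, sozum → soomzum, kumalum → kuommalum) insert -om- after the first vowel.
So mesuz → meomsuz.

meomsuz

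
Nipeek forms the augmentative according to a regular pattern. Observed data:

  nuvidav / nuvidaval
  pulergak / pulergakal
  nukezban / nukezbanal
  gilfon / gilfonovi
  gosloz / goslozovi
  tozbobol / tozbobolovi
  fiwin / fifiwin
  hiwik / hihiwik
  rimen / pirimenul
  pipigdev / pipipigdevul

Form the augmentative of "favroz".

favrozovi

nukezban and gilfon both end in -n yet inflect differently (nukezbanal, gilfonovi), so the final letter is not what conditions the rule; the last vowel is.
"favroz" has last vowel 'o'. The stems whose last vowel is 'o' (gilfon → gilfonovi, gosloz → goslozovi, tozbobol → tozbobolovi) add -ovi.
So favroz → favrozovi.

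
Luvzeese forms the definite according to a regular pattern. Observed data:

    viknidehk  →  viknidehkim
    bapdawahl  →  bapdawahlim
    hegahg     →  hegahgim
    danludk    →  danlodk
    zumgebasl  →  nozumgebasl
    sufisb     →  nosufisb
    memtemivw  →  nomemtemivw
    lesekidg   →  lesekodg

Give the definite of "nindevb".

nonindevb

"nindevb" has second-to-last letter 'v'. The one such stem in the data (memtemivw → nomemtemivw) adds the prefix no-, so the same rule applies.
The other patterns: stems whose second-to-last letter is 'h' add -im; stems whose second-to-last letter is 'd' change the last vowel to 'o'.
So nindevb → nonindevb.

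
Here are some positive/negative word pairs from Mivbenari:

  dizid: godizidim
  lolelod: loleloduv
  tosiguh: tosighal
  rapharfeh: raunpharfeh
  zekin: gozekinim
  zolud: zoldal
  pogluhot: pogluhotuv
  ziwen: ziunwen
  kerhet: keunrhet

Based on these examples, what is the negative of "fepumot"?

fepumotuv

"fepumot" has last vowel 'o'. The stems whose last vowel is 'o' (pogluhot → pogluhotuv, lolelod → loleloduv) add -uv.
The other patterns: stems whose last vowel is 'e' insert -un- after the first vowel; stems whose last vowel is 'u' delete the last vowel and add -al; stems whose last vowel is 'i' add go- … -im around the stem.
So fepumot → fepumotuv.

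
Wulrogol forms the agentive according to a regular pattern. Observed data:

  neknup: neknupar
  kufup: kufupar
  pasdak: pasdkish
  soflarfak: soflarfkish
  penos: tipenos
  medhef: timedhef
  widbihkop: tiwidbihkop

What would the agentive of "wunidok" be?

neknup and widbihkop both end in -p yet inflect differently (neknupar, tiwidbihkop), so the final letter is not what conditions the rule; the last vowel is.
"wunidok" has last vowel 'o'. The stems whose last vowel is 'o' (penos → tipenos, widbihkop → tiwidbihkop) add the prefix ti-.
So wunidok → tiwunidok.

tiwunidok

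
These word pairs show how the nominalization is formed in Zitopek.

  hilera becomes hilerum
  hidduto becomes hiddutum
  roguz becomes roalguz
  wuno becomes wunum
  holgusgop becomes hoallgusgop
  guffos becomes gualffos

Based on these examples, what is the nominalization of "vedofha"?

wuno and guffos both have last vowel 'o' yet inflect differently (wunum, gualffos), so the last vowel is not what conditions the rule; whether the stem ends in a vowel or a consonant is.
"vedofha" ends in a vowel. The stems ending in a vowel (wuno → wunum, hilera → hilerum, hidduto → hiddutum) drop the final letter and add -um.
The other pattern: stems ending in a consonant insert -al- after the first vowel.
So vedofha → vedofhum.

vedofhum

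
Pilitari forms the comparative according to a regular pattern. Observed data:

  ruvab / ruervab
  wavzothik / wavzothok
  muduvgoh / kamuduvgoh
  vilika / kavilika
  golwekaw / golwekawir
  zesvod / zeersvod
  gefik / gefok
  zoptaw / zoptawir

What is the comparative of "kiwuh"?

kakiwuh

"kiwuh" ends in -h. The one such stem in the data (muduvgoh → kamuduvgoh) adds the prefix ka-, so the same rule applies.
The other patterns: stems ending in -k change the last vowel to 'o'; stems ending in -w add -ir; stems ending in -b or -d insert -er- after the first vowel.
So kiwuh → kakiwuh.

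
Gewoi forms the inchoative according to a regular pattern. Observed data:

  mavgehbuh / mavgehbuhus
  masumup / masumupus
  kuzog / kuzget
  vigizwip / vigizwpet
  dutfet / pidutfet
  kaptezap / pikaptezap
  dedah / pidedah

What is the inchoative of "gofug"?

masumup and vigizwip both end in -p yet inflect differently (masumupus, vigizwpet), so the final letter is not what conditions the rule; the last vowel is.
"gofug" has last vowel 'u'. The stems whose last vowel is 'u' (mavgehbuh → mavgehbuhus, masumup → masumupus) add -us.
So gofug → gofugus.

gofugus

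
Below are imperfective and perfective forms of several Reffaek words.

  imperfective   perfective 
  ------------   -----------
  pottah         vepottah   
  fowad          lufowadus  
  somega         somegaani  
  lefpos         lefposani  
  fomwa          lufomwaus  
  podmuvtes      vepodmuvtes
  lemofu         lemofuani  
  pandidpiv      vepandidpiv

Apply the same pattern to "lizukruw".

fomwa and somega both end in -a yet inflect differently (lufomwaus, somegaani), so the final letter is not what conditions the rule; the first letter is.
"lizukruw" begins with l-. The stems beginning with l- (lemofu → lemofuani, lefpos → lefposani) add -ani.
So lizukruw → lizukruwani.

lizukruwani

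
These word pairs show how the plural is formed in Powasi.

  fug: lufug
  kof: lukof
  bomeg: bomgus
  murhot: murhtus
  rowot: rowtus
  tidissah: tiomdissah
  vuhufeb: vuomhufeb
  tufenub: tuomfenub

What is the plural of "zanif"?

zanfus

"zanif" has 2 vowels. The stems with 2 vowels (bomeg → bomgus, murhot → murhtus, rowot → rowtus) delete the last vowel and add -us.
The other patterns: stems with 1 vowel add the prefix lu-; stems with 3 vowels insert -om- after the first vowel.
So zanif → zanfus.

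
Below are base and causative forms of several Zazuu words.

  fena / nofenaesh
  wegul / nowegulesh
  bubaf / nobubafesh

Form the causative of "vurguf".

Every pair shown (fena → nofenaesh, wegul → nowegulesh, bubaf → nobubafesh) follows the same rule: add no- … -esh around the stem.
So vurguf → novurgufesh.

novurgufesh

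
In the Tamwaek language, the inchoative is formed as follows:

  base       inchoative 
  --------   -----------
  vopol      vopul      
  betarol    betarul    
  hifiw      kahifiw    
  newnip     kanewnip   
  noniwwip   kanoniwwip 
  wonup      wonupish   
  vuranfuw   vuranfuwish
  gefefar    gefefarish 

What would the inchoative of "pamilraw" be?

newnip and wonup both end in -p yet inflect differently (kanewnip, wonupish), so the final letter is not what conditions the rule; the last vowel is.
"pamilraw" has last vowel 'a'. The one such stem in the data (gefefar → gefefarish) adds -ish, so the same rule applies.
So pamilraw → pamilrawish.

pamilrawish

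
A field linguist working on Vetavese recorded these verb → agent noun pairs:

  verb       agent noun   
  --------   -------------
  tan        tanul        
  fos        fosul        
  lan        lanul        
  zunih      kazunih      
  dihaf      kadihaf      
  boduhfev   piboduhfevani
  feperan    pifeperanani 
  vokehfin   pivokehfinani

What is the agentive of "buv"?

buvul

tan and feperan both end in -n yet inflect differently (tanul, pifeperanani), so the final letter is not what conditions the rule; the number of vowels is.
"buv" has 1 vowel. The stems with 1 vowel (tan → tanul, fos → fosul, lan → lanul) add -ul.
The other patterns: stems with 2 vowels add the prefix ka-; stems with 3 vowels add pi- … -ani around the stem.
So buv → buvul.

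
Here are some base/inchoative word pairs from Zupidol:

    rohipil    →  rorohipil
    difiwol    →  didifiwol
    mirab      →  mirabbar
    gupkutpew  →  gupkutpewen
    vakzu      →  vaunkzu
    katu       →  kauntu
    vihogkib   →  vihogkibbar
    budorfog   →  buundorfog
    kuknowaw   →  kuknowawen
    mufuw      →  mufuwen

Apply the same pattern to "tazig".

taunzig

"tazig" ends in -g. The one such stem in the data (budorfog → buundorfog) inserts -un- after the first vowel (as do vakzu, katu), so the same rule applies.
The other patterns: stems ending in -l repeat the first consonant+vowel as a prefix; stems ending in -w add -en; stems ending in -b double the final consonant and add -ar.
So tazig → taunzig.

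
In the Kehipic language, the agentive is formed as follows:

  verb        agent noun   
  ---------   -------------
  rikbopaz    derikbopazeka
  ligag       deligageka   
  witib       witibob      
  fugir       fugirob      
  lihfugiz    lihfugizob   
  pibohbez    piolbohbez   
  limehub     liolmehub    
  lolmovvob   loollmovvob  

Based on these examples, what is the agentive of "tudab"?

detudabeka

rikbopaz and lihfugiz both end in -z yet inflect differently (derikbopazeka, lihfugizob), so the final letter is not what conditions the rule; the last vowel is.
"tudab" has last vowel 'a'. The stems whose last vowel is 'a' (rikbopaz → derikbopazeka, ligag → deligageka) add de- … -eka around the stem.
The other patterns: stems whose last vowel is 'i' add -ob; stems whose last vowel is 'e', 'o' or 'u' insert -ol- after the first vowel.
So tudab → detudabeka.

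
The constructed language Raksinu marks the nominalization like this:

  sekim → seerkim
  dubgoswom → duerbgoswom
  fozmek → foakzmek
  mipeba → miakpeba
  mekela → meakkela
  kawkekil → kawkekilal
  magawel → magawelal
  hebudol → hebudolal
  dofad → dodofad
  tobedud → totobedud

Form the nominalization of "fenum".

sekim and kawkekil both have last vowel 'i' yet inflect differently (seerkim, kawkekilal), so the last vowel is not what conditions the rule; the final letter is.
"fenum" ends in -m. The stems ending in -m (sekim → seerkim, dubgoswom → duerbgoswom) insert -er- after the first vowel.
So fenum → feernum.

feernum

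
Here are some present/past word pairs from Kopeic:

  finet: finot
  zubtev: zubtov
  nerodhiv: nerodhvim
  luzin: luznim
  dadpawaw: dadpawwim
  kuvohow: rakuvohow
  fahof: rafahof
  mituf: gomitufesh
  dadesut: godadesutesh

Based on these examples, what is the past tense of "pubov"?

rapubov

"pubov" has last vowel 'o'. The stems whose last vowel is 'o' (kuvohow → rakuvohow, fahof → rafahof) add the prefix ra-.
So pubov → rapubov.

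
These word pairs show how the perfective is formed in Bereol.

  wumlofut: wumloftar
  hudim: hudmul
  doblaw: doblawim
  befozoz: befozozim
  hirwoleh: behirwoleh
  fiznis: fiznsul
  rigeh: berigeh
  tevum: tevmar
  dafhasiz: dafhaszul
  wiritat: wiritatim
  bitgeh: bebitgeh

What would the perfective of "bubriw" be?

wiritat and wumlofut both end in -t yet inflect differently (wiritatim, wumloftar), so the final letter is not what conditions the rule; the last vowel is.
"bubriw" has last vowel 'i'. The stems whose last vowel is 'i' (hudim → hudmul, fiznis → fiznsul, dafhasiz → dafhaszul) delete the last vowel and add -ul.
So bubriw → bubrwul.

bubrwul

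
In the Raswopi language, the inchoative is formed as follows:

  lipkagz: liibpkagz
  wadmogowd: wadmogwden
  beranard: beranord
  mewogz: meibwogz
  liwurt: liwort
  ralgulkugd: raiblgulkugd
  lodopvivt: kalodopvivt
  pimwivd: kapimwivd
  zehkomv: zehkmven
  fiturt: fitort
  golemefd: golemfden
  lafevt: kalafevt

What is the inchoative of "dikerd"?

dikord

ralgulkugd and pimwivd both end in -d yet inflect differently (raiblgulkugd, kapimwivd), so the final letter is not what conditions the rule; the second-to-last letter is.
"dikerd" has second-to-last letter 'r'. The stems whose second-to-last letter is 'r' (fiturt → fitort, beranard → beranord, liwurt → liwort) change the last vowel to 'o'.
The other patterns: stems whose second-to-last letter is 'g' insert -ib- after the first vowel; stems whose second-to-last letter is 'v' add the prefix ka-; stems whose second-to-last letter is 'f', 'm' or 'w' delete the last vowel and add -en.
So dikerd → dikord.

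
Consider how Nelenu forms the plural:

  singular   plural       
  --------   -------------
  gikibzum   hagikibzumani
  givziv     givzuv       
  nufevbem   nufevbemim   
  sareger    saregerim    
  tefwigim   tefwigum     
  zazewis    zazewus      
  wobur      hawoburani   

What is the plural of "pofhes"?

tefwigim and nufevbem both end in -m yet inflect differently (tefwigum, nufevbemim), so the final letter is not what conditions the rule; the last vowel is.
"pofhes" has last vowel 'e'. The stems whose last vowel is 'e' (nufevbem → nufevbemim, sareger → saregerim) add -im.
The other patterns: stems whose last vowel is 'i' change the last vowel to 'u'; stems whose last vowel is 'u' add ha- … -ani around the stem.
So pofhes → pofhesim.

pofhesim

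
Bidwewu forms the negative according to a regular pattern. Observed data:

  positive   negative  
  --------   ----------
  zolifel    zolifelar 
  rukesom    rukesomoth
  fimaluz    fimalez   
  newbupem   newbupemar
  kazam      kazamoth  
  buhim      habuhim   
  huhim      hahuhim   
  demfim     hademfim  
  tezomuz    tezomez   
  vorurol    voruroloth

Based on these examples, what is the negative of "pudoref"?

"pudoref" has last vowel 'e'. The stems whose last vowel is 'e' (newbupem → newbupemar, zolifel → zolifelar) add -ar.
So pudoref → pudorefar.

pudorefar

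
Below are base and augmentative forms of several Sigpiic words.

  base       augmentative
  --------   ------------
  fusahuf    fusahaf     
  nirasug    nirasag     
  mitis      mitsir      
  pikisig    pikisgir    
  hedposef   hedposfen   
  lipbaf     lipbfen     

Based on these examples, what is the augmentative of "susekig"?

susekgir

nirasug and pikisig both end in -g yet inflect differently (nirasag, pikisgir), so the final letter is not what conditions the rule; the last vowel is.
"susekig" has last vowel 'i'. The stems whose last vowel is 'i' (mitis → mitsir, pikisig → pikisgir) delete the last vowel and add -ir.
The other patterns: stems whose last vowel is 'u' change the last vowel to 'a'; stems whose last vowel is 'a' or 'e' delete the last vowel and add -en.
So susekig → susekgir.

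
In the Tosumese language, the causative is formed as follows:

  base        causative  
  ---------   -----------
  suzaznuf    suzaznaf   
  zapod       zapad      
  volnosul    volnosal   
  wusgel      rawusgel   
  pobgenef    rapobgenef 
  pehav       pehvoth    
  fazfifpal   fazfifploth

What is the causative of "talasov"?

talasav

volnosul and wusgel both end in -l yet inflect differently (volnosal, rawusgel), so the final letter is not what conditions the rule; the last vowel is.
"talasov" has last vowel 'o'. The one such stem in the data (zapod → zapad) changes the last vowel to 'a' (as do suzaznuf, volnosul), so the same rule applies.
So talasov → talasav.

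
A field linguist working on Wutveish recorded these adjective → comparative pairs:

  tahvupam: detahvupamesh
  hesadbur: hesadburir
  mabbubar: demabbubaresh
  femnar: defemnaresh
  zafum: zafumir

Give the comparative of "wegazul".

wegazulir

tahvupam and zafum both end in -m yet inflect differently (detahvupamesh, zafumir), so the final letter is not what conditions the rule; the last vowel is.
"wegazul" has last vowel 'u'. The stems whose last vowel is 'u' (zafum → zafumir, hesadbur → hesadburir) add -ir.
The other pattern: stems whose last vowel is 'a' add de- … -esh around the stem.
So wegazul → wegazulir.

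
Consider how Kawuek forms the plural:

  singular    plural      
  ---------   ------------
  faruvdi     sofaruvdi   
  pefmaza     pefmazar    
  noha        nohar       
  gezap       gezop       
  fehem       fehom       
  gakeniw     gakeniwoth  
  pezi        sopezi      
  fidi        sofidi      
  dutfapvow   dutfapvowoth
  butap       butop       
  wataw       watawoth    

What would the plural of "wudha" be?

wudhar

"wudha" ends in -a. The stems ending in -a (noha → nohar, pefmaza → pefmazar) drop the final letter and add -ar.
The other patterns: stems ending in -i add the prefix so-; stems ending in -w add -oth; stems ending in -m or -p change the last vowel to 'o'.
So wudha → wudhar.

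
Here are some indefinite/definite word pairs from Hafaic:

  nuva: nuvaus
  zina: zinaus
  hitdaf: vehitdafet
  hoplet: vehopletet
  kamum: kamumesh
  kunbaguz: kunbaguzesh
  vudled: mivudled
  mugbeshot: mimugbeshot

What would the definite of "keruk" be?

kerukesh

hoplet and mugbeshot both end in -t yet inflect differently (vehopletet, mimugbeshot), so the final letter is not what conditions the rule; the first letter is.
"keruk" begins with k-. The stems beginning with k- (kamum → kamumesh, kunbaguz → kunbaguzesh) add -esh.
So keruk → kerukesh.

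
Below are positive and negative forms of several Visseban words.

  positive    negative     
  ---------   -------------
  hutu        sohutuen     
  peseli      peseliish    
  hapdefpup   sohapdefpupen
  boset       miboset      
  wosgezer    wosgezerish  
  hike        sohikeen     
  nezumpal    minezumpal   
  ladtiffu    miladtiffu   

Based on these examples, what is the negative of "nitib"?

hutu and ladtiffu both end in -u yet inflect differently (sohutuen, miladtiffu), so the final letter is not what conditions the rule; the first letter is.
"nitib" begins with n-. The one such stem in the data (nezumpal → minezumpal) adds the prefix mi-, so the same rule applies.
So nitib → minitib.

minitib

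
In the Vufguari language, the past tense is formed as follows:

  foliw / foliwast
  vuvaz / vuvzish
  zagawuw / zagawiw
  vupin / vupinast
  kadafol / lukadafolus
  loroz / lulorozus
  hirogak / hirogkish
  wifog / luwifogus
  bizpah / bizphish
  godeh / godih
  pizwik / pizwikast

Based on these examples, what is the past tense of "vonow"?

foliw and zagawuw both end in -w yet inflect differently (foliwast, zagawiw), so the final letter is not what conditions the rule; the last vowel is.
"vonow" has last vowel 'o'. The stems whose last vowel is 'o' (kadafol → lukadafolus, wifog → luwifogus, loroz → lulorozus) add lu- … -us around the stem.
The other patterns: stems whose last vowel is 'i' add -ast; stems whose last vowel is 'e' or 'u' change the last vowel to 'i'; stems whose last vowel is 'a' delete the last vowel and add -ish.
So vonow → luvonowus.

luvonowus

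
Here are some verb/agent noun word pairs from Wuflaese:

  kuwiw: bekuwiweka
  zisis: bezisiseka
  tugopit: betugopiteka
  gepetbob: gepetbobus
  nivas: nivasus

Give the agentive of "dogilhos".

dogilhosus

zisis and nivas both end in -s yet inflect differently (bezisiseka, nivasus), so the final letter is not what conditions the rule; the last vowel is.
"dogilhos" has last vowel 'o'. The one such stem in the data (gepetbob → gepetbobus) adds -us, so the same rule applies.
The other pattern: stems whose last vowel is 'i' add be- … -eka around the stem.
So dogilhos → dogilhosus.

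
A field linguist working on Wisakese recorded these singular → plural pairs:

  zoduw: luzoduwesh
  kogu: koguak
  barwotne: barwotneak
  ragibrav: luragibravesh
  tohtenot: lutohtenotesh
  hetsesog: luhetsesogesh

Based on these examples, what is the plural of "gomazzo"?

zoduw and kogu both have last vowel 'u' yet inflect differently (luzoduwesh, koguak), so the last vowel is not what conditions the rule; whether the stem ends in a vowel or a consonant is.
"gomazzo" ends in a vowel. The stems ending in a vowel (barwotne → barwotneak, kogu → koguak) add -ak.
The other pattern: stems ending in a consonant add lu- … -esh around the stem.
So gomazzo → gomazzoak.

gomazzoak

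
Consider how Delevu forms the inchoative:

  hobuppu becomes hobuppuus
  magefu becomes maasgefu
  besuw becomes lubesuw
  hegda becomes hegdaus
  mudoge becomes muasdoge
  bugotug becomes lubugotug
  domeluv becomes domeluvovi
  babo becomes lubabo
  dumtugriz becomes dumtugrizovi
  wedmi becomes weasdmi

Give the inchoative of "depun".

hobuppu and magefu both end in -u yet inflect differently (hobuppuus, maasgefu), so the final letter is not what conditions the rule; the first letter is.
"depun" begins with d-. The stems beginning with d- (domeluv → domeluvovi, dumtugriz → dumtugrizovi) add -ovi.
So depun → depunovi.

depunovi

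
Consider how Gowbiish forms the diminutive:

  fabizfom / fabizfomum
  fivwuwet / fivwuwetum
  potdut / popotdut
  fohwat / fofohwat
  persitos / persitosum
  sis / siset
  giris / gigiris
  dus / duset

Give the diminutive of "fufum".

"fufum" has 2 vowels. The stems with 2 vowels (potdut → popotdut, fohwat → fofohwat, giris → gigiris) repeat the first consonant+vowel as a prefix.
The other patterns: stems with 1 vowel add -et; stems with 3 vowels add -um.
So fufum → fufufum.

fufufum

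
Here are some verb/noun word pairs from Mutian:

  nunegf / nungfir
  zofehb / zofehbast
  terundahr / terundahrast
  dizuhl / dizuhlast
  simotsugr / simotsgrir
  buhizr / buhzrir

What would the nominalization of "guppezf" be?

guppzfir

terundahr and simotsugr both end in -r yet inflect differently (terundahrast, simotsgrir), so the final letter is not what conditions the rule; the second-to-last letter is.
"guppezf" has second-to-last letter 'z'. The one such stem in the data (buhizr → buhzrir) deletes the last vowel and adds -ir (as do nunegf, simotsugr), so the same rule applies.
So guppezf → guppzfir.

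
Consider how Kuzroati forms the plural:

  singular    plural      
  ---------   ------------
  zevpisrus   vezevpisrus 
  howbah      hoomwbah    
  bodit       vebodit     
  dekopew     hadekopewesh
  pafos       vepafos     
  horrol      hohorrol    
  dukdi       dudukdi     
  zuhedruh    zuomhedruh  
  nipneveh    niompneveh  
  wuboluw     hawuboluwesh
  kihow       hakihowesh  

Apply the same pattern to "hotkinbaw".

hahotkinbawesh

dekopew and nipneveh both have last vowel 'e' yet inflect differently (hadekopewesh, niompneveh), so the last vowel is not what conditions the rule; the final letter is.
"hotkinbaw" ends in -w. The stems ending in -w (wuboluw → hawuboluwesh, dekopew → hadekopewesh, kihow → hakihowesh) add ha- … -esh around the stem.
The other patterns: stems ending in -h insert -om- after the first vowel; stems ending in -s or -t add the prefix ve-; stems ending in -i or -l repeat the first consonant+vowel as a prefix.
So hotkinbaw → hahotkinbawesh.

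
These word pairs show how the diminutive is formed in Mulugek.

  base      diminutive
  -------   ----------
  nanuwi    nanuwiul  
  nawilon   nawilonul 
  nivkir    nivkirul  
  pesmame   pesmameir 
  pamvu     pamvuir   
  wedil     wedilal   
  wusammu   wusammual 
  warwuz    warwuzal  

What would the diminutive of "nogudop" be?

pamvu and wusammu both end in -u yet inflect differently (pamvuir, wusammual), so the final letter is not what conditions the rule; the first letter is.
"nogudop" begins with n-. The stems beginning with n- (nanuwi → nanuwiul, nawilon → nawilonul, nivkir → nivkirul) add -ul.
So nogudop → nogudopul.

nogudopul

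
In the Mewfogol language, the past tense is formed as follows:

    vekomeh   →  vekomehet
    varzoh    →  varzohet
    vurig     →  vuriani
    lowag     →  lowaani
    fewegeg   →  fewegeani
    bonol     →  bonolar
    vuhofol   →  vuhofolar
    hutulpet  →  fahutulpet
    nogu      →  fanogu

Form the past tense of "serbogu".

vekomeh and fewegeg both have last vowel 'e' yet inflect differently (vekomehet, fewegeani), so the last vowel is not what conditions the rule; the final letter is.
"serbogu" ends in -u. The one such stem in the data (nogu → fanogu) adds the prefix fa-, so the same rule applies.
The other patterns: stems ending in -h add -et; stems ending in -g drop the final letter and add -ani; stems ending in -l add -ar.
So serbogu → faserbogu.

faserbogu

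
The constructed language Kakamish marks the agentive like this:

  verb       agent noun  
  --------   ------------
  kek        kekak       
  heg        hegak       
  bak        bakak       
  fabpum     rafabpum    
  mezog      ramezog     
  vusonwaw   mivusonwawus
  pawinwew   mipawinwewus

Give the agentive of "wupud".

heg and mezog both end in -g yet inflect differently (hegak, ramezog), so the final letter is not what conditions the rule; the number of vowels is.
"wupud" has 2 vowels. The stems with 2 vowels (fabpum → rafabpum, mezog → ramezog) add the prefix ra-.
So wupud → rawupud.

rawupud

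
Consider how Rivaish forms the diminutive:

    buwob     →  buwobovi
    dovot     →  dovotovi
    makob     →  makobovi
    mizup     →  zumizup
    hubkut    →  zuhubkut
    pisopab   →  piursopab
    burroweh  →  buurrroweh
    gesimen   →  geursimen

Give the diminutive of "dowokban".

dourwokban

dovot and hubkut both end in -t yet inflect differently (dovotovi, zuhubkut), so the final letter is not what conditions the rule; the last vowel is.
"dowokban" has last vowel 'a'. The one such stem in the data (pisopab → piursopab) inserts -ur- after the first vowel (as do burroweh, gesimen), so the same rule applies.
So dowokban → dourwokban.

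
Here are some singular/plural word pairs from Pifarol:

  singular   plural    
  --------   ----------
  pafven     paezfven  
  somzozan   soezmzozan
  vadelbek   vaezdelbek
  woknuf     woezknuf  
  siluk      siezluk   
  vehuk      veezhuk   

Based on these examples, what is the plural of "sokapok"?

soezkapok

Every pair shown (pafven → paezfven, somzozan → soezmzozan, vadelbek → vaezdelbek, …) follows the same rule: insert -ez- after the first vowel.
So sokapok → soezkapok.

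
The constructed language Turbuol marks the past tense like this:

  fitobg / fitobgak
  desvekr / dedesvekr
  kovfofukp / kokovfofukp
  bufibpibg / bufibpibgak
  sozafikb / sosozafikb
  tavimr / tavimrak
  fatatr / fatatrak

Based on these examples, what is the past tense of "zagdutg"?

"zagdutg" has second-to-last letter 't'. The one such stem in the data (fatatr → fatatrak) adds -ak, so the same rule applies.
The other pattern: stems whose second-to-last letter is 'k' repeat the first consonant+vowel as a prefix.
So zagdutg → zagdutgak.

zagdutgak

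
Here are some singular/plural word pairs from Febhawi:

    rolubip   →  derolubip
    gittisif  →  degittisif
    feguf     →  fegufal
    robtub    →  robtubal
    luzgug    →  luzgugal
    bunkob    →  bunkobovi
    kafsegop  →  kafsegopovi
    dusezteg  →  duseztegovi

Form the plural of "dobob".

gittisif and feguf both end in -f yet inflect differently (degittisif, fegufal), so the final letter is not what conditions the rule; the last vowel is.
"dobob" has last vowel 'o'. The stems whose last vowel is 'o' (bunkob → bunkobovi, kafsegop → kafsegopovi) add -ovi.
So dobob → dobobovi.

dobobovi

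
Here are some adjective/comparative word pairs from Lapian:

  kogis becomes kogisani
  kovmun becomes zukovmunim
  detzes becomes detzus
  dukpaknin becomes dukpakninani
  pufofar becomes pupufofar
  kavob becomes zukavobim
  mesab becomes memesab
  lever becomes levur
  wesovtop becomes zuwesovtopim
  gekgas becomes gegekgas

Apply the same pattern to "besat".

bebesat

"besat" has last vowel 'a'. The stems whose last vowel is 'a' (pufofar → pupufofar, mesab → memesab, gekgas → gegekgas) repeat the first consonant+vowel as a prefix.
So besat → bebesat.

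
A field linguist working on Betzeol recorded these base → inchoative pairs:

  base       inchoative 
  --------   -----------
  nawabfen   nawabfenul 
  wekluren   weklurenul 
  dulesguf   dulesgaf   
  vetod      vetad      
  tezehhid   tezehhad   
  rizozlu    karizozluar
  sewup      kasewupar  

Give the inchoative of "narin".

narinul

dulesguf and rizozlu both have last vowel 'u' yet inflect differently (dulesgaf, karizozluar), so the last vowel is not what conditions the rule; the final letter is.
"narin" ends in -n. The stems ending in -n (nawabfen → nawabfenul, wekluren → weklurenul) add -ul.
The other patterns: stems ending in -d or -f change the last vowel to 'a'; stems ending in -p or -u add ka- … -ar around the stem.
So narin → narinul.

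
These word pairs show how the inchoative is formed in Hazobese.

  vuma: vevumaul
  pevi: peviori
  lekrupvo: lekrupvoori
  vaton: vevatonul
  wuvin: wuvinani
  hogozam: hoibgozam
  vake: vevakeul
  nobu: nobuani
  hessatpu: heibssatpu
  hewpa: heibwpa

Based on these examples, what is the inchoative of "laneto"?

lanetoori

vuma and hewpa both end in -a yet inflect differently (vevumaul, heibwpa), so the final letter is not what conditions the rule; the first letter is.
"laneto" begins with l-. The one such stem in the data (lekrupvo → lekrupvoori) adds -ori, so the same rule applies.
The other patterns: stems beginning with v- add ve- … -ul around the stem; stems beginning with h- insert -ib- after the first vowel; stems beginning with n- or w- add -ani.
So laneto → lanetoori.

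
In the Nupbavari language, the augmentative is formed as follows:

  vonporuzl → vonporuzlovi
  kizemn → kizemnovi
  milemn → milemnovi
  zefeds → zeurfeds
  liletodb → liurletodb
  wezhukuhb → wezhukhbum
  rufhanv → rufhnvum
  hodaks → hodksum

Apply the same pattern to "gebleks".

liletodb and wezhukuhb both end in -b yet inflect differently (liurletodb, wezhukhbum), so the final letter is not what conditions the rule; the second-to-last letter is.
"gebleks" has second-to-last letter 'k'. The one such stem in the data (hodaks → hodksum) deletes the last vowel and adds -um (as do wezhukuhb, rufhanv), so the same rule applies.
So gebleks → geblksum.

geblksum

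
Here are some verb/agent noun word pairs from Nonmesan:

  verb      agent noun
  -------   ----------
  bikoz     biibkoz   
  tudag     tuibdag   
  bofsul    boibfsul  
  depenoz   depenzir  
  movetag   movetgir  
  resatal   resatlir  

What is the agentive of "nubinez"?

bikoz and depenoz both end in -z yet inflect differently (biibkoz, depenzir), so the final letter is not what conditions the rule; the number of vowels is.
"nubinez" has 3 vowels. The stems with 3 vowels (depenoz → depenzir, movetag → movetgir, resatal → resatlir) delete the last vowel and add -ir.
The other pattern: stems with 2 vowels insert -ib- after the first vowel.
So nubinez → nubinzir.

nubinzir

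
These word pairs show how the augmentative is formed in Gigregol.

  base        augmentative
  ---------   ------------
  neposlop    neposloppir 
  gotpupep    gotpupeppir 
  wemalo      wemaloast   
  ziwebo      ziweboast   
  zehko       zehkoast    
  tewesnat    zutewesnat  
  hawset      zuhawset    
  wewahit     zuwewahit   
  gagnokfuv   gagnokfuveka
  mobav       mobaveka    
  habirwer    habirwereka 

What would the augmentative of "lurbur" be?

lurbureka

neposlop and wemalo both have last vowel 'o' yet inflect differently (neposloppir, wemaloast), so the last vowel is not what conditions the rule; the final letter is.
"lurbur" ends in -r. The one such stem in the data (habirwer → habirwereka) adds -eka, so the same rule applies.
So lurbur → lurbureka.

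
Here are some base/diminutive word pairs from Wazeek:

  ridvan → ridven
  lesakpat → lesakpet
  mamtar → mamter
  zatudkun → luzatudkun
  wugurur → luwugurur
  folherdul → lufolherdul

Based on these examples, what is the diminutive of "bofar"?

bofer

ridvan and zatudkun both end in -n yet inflect differently (ridven, luzatudkun), so the final letter is not what conditions the rule; the last vowel is.
"bofar" has last vowel 'a'. The stems whose last vowel is 'a' (ridvan → ridven, lesakpat → lesakpet, mamtar → mamter) change the last vowel to 'e'.
So bofar → bofer.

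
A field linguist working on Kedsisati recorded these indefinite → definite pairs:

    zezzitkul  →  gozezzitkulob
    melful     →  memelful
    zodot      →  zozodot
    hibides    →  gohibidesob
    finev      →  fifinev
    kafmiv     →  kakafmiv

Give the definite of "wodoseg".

gowodosegob

zezzitkul and melful both end in -l yet inflect differently (gozezzitkulob, memelful), so the final letter is not what conditions the rule; the number of vowels is.
"wodoseg" has 3 vowels. The stems with 3 vowels (zezzitkul → gozezzitkulob, hibides → gohibidesob) add go- … -ob around the stem.
So wodoseg → gowodosegob.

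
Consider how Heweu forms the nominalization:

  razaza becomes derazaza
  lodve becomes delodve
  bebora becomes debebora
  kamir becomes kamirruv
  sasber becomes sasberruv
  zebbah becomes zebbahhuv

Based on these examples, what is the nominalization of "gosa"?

"gosa" ends in a vowel. The stems ending in a vowel (razaza → derazaza, bebora → debebora, lodve → delodve) add the prefix de-.
So gosa → degosa.

degosa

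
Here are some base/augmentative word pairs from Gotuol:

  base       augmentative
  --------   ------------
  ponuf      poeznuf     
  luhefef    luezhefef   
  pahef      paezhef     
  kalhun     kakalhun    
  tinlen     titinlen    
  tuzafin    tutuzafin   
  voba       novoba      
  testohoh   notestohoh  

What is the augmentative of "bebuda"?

"bebuda" ends in -a. The one such stem in the data (voba → novoba) adds the prefix no-, so the same rule applies.
The other patterns: stems ending in -f insert -ez- after the first vowel; stems ending in -n repeat the first consonant+vowel as a prefix.
So bebuda → nobebuda.

nobebuda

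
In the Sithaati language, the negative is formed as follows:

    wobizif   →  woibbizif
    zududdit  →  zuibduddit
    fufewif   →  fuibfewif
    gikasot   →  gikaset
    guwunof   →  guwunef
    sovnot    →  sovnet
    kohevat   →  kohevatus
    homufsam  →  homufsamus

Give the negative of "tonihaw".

zududdit and gikasot both end in -t yet inflect differently (zuibduddit, gikaset), so the final letter is not what conditions the rule; the last vowel is.
"tonihaw" has last vowel 'a'. The stems whose last vowel is 'a' (kohevat → kohevatus, homufsam → homufsamus) add -us.
So tonihaw → tonihawus.

tonihawus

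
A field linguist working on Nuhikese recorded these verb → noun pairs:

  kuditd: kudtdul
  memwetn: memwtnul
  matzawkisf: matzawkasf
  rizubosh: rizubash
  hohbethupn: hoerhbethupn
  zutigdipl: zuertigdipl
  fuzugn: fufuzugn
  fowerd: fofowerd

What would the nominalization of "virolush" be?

memwetn and hohbethupn both end in -n yet inflect differently (memwtnul, hoerhbethupn), so the final letter is not what conditions the rule; the second-to-last letter is.
"virolush" has second-to-last letter 's'. The stems whose second-to-last letter is 's' (matzawkisf → matzawkasf, rizubosh → rizubash) change the last vowel to 'a'.
So virolush → virolash.

virolash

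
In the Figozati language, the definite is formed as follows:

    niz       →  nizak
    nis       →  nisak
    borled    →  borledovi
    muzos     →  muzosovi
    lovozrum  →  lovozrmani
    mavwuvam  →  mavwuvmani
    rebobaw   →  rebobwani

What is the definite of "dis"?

disak

nis and muzos both end in -s yet inflect differently (nisak, muzosovi), so the final letter is not what conditions the rule; the number of vowels is.
"dis" has 1 vowel. The stems with 1 vowel (niz → nizak, nis → nisak) add -ak.
So dis → disak.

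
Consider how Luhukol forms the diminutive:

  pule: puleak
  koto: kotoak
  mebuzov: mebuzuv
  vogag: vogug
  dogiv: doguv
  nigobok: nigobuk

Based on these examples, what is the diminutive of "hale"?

koto and nigobok both have last vowel 'o' yet inflect differently (kotoak, nigobuk), so the last vowel is not what conditions the rule; whether the stem ends in a vowel or a consonant is.
"hale" ends in a vowel. The stems ending in a vowel (koto → kotoak, pule → puleak) add -ak.
The other pattern: stems ending in a consonant change the last vowel to 'u'.
So hale → haleak.

haleak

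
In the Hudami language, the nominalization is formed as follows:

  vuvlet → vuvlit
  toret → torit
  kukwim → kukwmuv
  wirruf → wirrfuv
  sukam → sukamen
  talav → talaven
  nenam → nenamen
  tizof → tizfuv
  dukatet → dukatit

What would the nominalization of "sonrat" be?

sonraten

"sonrat" has last vowel 'a'. The stems whose last vowel is 'a' (talav → talaven, sukam → sukamen, nenam → nenamen) add -en.
The other patterns: stems whose last vowel is 'e' change the last vowel to 'i'; stems whose last vowel is 'i', 'o' or 'u' delete the last vowel and add -uv.
So sonrat → sonraten.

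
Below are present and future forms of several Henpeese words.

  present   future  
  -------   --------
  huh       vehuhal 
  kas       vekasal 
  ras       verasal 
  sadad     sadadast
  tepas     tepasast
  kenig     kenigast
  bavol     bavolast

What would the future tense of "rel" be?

kas and tepas both end in -s yet inflect differently (vekasal, tepasast), so the final letter is not what conditions the rule; the number of vowels is.
"rel" has 1 vowel. The stems with 1 vowel (huh → vehuhal, kas → vekasal, ras → verasal) add ve- … -al around the stem.
So rel → verelal.

verelal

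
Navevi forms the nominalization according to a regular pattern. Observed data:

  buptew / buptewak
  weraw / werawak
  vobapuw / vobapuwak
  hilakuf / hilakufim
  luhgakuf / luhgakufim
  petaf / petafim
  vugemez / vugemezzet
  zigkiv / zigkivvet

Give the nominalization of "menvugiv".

menvugivvet

"menvugiv" ends in -v. The one such stem in the data (zigkiv → zigkivvet) doubles the final consonant and adds -et (as does vugemez), so the same rule applies.
The other patterns: stems ending in -w add -ak; stems ending in -f add -im.
So menvugiv → menvugivvet.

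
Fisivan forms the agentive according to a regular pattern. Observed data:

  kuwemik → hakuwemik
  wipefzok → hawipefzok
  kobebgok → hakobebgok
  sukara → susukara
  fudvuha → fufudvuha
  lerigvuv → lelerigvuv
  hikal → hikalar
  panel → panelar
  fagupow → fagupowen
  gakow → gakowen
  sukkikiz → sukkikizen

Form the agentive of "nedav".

nenedav

sukara and hikal both have last vowel 'a' yet inflect differently (susukara, hikalar), so the last vowel is not what conditions the rule; the final letter is.
"nedav" ends in -v. The one such stem in the data (lerigvuv → lelerigvuv) repeats the first consonant+vowel as a prefix (as do sukara, fudvuha), so the same rule applies.
The other patterns: stems ending in -k add the prefix ha-; stems ending in -l add -ar; stems ending in -w or -z add -en.
So nedav → nenedav.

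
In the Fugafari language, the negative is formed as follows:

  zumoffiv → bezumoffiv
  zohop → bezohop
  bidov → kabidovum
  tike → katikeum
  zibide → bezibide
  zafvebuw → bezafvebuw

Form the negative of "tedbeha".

katedbehaum

"tedbeha" begins with t-. The one such stem in the data (tike → katikeum) adds ka- … -um around the stem, so the same rule applies.
The other pattern: stems beginning with z- add the prefix be-.
So tedbeha → katedbehaum.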